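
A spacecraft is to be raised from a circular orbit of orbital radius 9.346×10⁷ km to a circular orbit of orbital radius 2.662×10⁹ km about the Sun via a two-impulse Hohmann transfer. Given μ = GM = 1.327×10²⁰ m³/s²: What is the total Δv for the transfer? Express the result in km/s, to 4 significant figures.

Δv_total ≈ 19.92 km/s

r₁ = 9.346×10⁷ km = 9.346×10¹⁰ m.
r₂ = 2.662×10⁹ km = 2.662×10¹² m.
Transfer ellipse a_t = (r₁ + r₂)/2 = 1.378×10¹² m.
At r₁: circular v_c1 = √(μ/r₁) = 37680 m/s; transfer-perihelion v_p = √[μ(2/r₁ − 1/a_t)] = 52380 m/s.
Δv₁ = v_p − v_c1 = 14700 m/s.
At r₂: circular v_c2 = √(μ/r₂) = 7060 m/s; transfer-aphelion v_a = √[μ(2/r₂ − 1/a_t)] = 1839 m/s.
Δv₂ = v_c2 − v_a = 5222 m/s.
Total Δv = Δv₁ + Δv₂ = 19920 m/s = 19.92 km/s.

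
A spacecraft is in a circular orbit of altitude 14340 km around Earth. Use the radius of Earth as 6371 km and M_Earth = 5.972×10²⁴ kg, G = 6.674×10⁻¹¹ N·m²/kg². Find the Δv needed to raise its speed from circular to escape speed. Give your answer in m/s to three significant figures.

Δv ≈ 1820 m/s

μ = GM = 6.674×10⁻¹¹ × 5.972×10²⁴ = 3.986×10¹⁴ m³/s².
r = 6371 + 14340 = 20711 km = 2.0711×10⁷ m.
Circular speed v_c = √(μ/r) = 4387 m/s.
Escape speed v_esc = √(2μ/r) = √2 × v_c = 6204 m/s.
Δv = v_esc − v_c = 1817 m/s.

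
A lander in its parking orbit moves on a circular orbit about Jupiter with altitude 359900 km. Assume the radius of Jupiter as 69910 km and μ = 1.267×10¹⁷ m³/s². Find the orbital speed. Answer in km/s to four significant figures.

v ≈ 17.17 km/s

r = 69910 + 359900 = 429810 km = 4.2981×10⁸ m.
For a circular orbit v = √(μ/r) = √(1.267×10¹⁷ / 4.298×10⁸) = √(2.948×10⁸) = 17170 m/s.
That is 17.17 km/s.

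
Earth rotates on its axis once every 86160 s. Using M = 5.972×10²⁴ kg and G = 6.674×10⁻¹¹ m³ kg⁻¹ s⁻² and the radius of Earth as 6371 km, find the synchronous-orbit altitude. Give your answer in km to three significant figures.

h_sync ≈ 35800 km

μ = GM = 6.674×10⁻¹¹ × 5.972×10²⁴ = 3.986×10¹⁴ m³/s².
A synchronous orbit has period T, so by Kepler's third law a = (μT²/4π²)^(1/3).
μT²/4π² = 3.986×10¹⁴ × (8.616×10⁴)² / 39.48 = 7.495×10²² m³.
a = 4.216×10⁷ m = 42162 km.
Altitude h = a − R = 42162 − 6371 = 35791 km.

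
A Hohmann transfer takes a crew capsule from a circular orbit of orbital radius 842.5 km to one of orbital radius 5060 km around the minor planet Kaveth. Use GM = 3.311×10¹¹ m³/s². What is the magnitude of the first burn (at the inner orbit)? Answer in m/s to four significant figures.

Δv ≈ 194.0 m/s

r₁ = 842.5 km = 8.425×10⁵ m.
r₂ = 5060 km = 5.060×10⁶ m.
Transfer ellipse a_t = (r₁ + r₂)/2 = 2.951×10⁶ m.
At r₁: circular v_c1 = √(μ/r₁) = 626.9 m/s; transfer-periapsis v_p = √[μ(2/r₁ − 1/a_t)] = 820.9 m/s.
Δv₁ = v_p − v_c1 = 194.0 m/s.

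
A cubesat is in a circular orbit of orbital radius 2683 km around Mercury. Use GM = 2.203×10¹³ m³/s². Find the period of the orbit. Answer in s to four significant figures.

r = 2683 km = 2.683×10⁶ m.
Kepler's third law: T = 2π√(r³/μ) = 2π√((2.683×10⁶)³ / 2.203×10¹³).
r³/μ = 8.767×10⁵ s², so T = 2π × 9.363×10² = 5.883×10³ s.

T ≈ 5883 s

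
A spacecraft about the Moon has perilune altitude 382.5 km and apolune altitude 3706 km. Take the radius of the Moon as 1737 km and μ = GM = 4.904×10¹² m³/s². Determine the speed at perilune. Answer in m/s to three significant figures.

r_p = 1737 + 382.5 = 2119.5 km = 2.1195×10⁶ m.
r_a = 1737 + 3706 = 5443.0 km = 5.4430×10⁶ m.
Semi-major axis a = (r_p + r_a)/2 = 3781.2 km = 3.781×10⁶ m.
Vis-viva: v² = μ(2/r − 1/a) = 4.904×10¹² × (9.436×10⁻⁷ − 2.645×10⁻⁷) = 3.331×10⁶ m²/s².
v = 1825 m/s.

v ≈ 1820 m/s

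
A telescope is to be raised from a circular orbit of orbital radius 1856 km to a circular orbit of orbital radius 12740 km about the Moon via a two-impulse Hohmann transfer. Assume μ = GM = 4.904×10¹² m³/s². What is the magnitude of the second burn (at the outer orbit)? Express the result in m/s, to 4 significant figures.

Δv ≈ 307.5 m/s

r₁ = 1856 km = 1.856×10⁶ m.
r₂ = 12740 km = 1.274×10⁷ m.
Transfer ellipse a_t = (r₁ + r₂)/2 = 7.298×10⁶ m.
At r₁: circular v_c1 = √(μ/r₁) = 1625 m/s; transfer-perilune v_p = √[μ(2/r₁ − 1/a_t)] = 2148 m/s.
At r₂: circular v_c2 = √(μ/r₂) = 620.4 m/s; transfer-apolune v_a = √[μ(2/r₂ − 1/a_t)] = 312.9 m/s.
Δv₂ = v_c2 − v_a = 307.5 m/s.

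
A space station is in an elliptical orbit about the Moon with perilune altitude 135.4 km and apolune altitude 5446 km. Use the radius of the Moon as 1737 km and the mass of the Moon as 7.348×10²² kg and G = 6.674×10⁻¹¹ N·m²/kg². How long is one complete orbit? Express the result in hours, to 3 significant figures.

μ = GM = 6.674×10⁻¹¹ × 7.348×10²² = 4.904×10¹² m³/s².
r_p = 1737 + 135.4 = 1872.4 km = 1.8724×10⁶ m.
r_a = 1737 + 5446 = 7183.0 km = 7.1830×10⁶ m.
Semi-major axis a = (r_p + r_a)/2 = (1872.4 + 7183.0)/2 = 4527.7 km = 4.528×10⁶ m.
By Kepler's third law T = 2π√(a³/μ) = 2π × 4.350×10³ = 2.733×10⁴ s.
= 7.593 hours.

T ≈ 7.59 hours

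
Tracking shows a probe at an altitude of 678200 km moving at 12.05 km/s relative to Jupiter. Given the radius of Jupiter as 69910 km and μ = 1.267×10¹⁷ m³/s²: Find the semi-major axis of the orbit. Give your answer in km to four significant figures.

r = 69910 + 678200 = 7.4811×10⁵ km = 7.481×10⁸ m.
Vis-viva rearranged: 1/a = 2/r − v²/μ = 2.673×10⁻⁹ − 1.146×10⁻⁹ = 1.527×10⁻⁹ m⁻¹.
a = 6.547×10⁸ m = 6.5472×10⁵ km.

a ≈ 6.547×10⁵ km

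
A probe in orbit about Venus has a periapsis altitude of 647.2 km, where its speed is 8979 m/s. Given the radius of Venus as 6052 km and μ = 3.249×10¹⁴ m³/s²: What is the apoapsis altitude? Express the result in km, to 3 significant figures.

r_p = 6052 + 647.2 = 6699.2 km = 6.699×10⁶ m.
Specific energy ε = v²/2 − μ/r = -8.187×10⁶ J/kg, so a = −μ/(2ε) = 1.984×10⁷ m.
The apsides satisfy r_p + r_a = 2a, so the apoapsis radius is 2a − r_p = 3.299×10⁷ m = 32985 km.
Apoapsis altitude = 32985 − 6052 = 26933 km.

apoapsis altitude ≈ 26900 km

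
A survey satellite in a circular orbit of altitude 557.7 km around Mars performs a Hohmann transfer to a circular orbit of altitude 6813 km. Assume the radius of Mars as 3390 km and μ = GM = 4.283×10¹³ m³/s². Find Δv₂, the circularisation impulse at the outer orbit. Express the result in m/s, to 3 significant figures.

r₁ = 3390 + 557.7 = 3947.7 km = 3.9477×10⁶ m.
r₂ = 3390 + 6813 = 10203 km = 1.0203×10⁷ m.
Transfer ellipse a_t = (r₁ + r₂)/2 = 7.075×10⁶ m.
At r₁: circular v_c1 = √(μ/r₁) = 3294 m/s; transfer-periapsis v_p = √[μ(2/r₁ − 1/a_t)] = 3955 m/s.
At r₂: circular v_c2 = √(μ/r₂) = 2049 m/s; transfer-apoapsis v_a = √[μ(2/r₂ − 1/a_t)] = 1530 m/s.
Δv₂ = v_c2 − v_a = 518.4 m/s.

Δv ≈ 518 m/s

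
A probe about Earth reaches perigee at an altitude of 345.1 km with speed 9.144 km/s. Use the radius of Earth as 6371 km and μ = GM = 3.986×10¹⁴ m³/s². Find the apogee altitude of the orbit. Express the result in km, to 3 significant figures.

r_p = 6371 + 345.1 = 6716.1 km = 6.716×10⁶ m.
Specific energy ε = v²/2 − μ/r = -1.754×10⁷ J/kg, so a = −μ/(2ε) = 1.136×10⁷ m.
The apsides satisfy r_p + r_a = 2a, so the apogee radius is 2a − r_p = 1.600×10⁷ m = 16004 km.
Apogee altitude = 16004 − 6371 = 9633.5 km.

apogee altitude ≈ 9630 km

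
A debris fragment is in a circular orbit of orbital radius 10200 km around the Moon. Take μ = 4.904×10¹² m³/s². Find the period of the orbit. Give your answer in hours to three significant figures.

r = 10200 km = 1.020×10⁷ m.
Kepler's third law: T = 2π√(r³/μ) = 2π√((1.020×10⁷)³ / 4.904×10¹²).
r³/μ = 2.164×10⁸ s², so T = 2π × 1.471×10⁴ = 9.243×10⁴ s.
Converting: 9.243×10⁴ s ÷ 3600 = 25.67 hours.

T ≈ 25.7 hours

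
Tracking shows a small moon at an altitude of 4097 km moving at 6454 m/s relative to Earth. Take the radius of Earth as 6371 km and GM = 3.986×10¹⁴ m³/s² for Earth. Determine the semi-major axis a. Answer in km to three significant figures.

r = 6371 + 4097 = 10468 km = 1.047×10⁷ m.
Vis-viva rearranged: 1/a = 2/r − v²/μ = 1.911×10⁻⁷ − 1.045×10⁻⁷ = 8.656×10⁻⁸ m⁻¹.
a = 1.155×10⁷ m = 11553 km.

a ≈ 11600 km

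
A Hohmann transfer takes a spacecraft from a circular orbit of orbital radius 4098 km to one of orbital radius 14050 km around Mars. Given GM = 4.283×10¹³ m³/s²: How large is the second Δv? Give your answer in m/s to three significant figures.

Δv ≈ 573 m/s

r₁ = 4098 km = 4.098×10⁶ m.
r₂ = 14050 km = 1.405×10⁷ m.
Transfer ellipse a_t = (r₁ + r₂)/2 = 9.074×10⁶ m.
At r₁: circular v_c1 = √(μ/r₁) = 3233 m/s; transfer-periapsis v_p = √[μ(2/r₁ − 1/a_t)] = 4023 m/s.
At r₂: circular v_c2 = √(μ/r₂) = 1746 m/s; transfer-apoapsis v_a = √[μ(2/r₂ − 1/a_t)] = 1173 m/s.
Δv₂ = v_c2 − v_a = 572.6 m/s.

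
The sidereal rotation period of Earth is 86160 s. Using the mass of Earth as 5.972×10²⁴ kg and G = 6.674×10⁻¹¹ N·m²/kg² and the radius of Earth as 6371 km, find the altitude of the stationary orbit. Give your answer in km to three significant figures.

μ = GM = 6.674×10⁻¹¹ × 5.972×10²⁴ = 3.986×10¹⁴ m³/s².
A synchronous orbit has period T, so by Kepler's third law a = (μT²/4π²)^(1/3).
μT²/4π² = 3.986×10¹⁴ × (8.616×10⁴)² / 39.48 = 7.495×10²² m³.
a = 4.216×10⁷ m = 42162 km.
Altitude h = a − R = 42162 − 6371 = 35791 km.

h_sync ≈ 35800 km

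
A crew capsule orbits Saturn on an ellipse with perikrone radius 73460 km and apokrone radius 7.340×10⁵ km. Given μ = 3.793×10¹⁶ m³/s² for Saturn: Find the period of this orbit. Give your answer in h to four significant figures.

T ≈ 72.70 h

Semi-major axis a = (r_p + r_a)/2 = (73460 + 7.3400×10⁵)/2 = 4.0373×10⁵ km = 4.037×10⁸ m.
By Kepler's third law T = 2π√(a³/μ) = 2π × 4.165×10⁴ = 2.617×10⁵ s.
= 72.70 h.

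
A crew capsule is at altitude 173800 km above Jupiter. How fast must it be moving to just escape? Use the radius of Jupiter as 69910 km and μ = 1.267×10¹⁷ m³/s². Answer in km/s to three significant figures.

r = 69910 + 173800 = 243710 km = 2.4371×10⁸ m.
Escape speed v_esc = √(2μ/r) = √(2 × 1.267×10¹⁷ / 2.437×10⁸) = √(1.040×10⁹) = 32250 m/s.
= 32.25 km/s.

v_esc ≈ 32.2 km/s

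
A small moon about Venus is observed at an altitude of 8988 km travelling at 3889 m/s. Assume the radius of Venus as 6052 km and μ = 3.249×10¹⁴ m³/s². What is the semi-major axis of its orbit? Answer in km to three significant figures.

a ≈ 11600 km

r = 6052 + 8988 = 15040 km = 1.504×10⁷ m.
Vis-viva rearranged: 1/a = 2/r − v²/μ = 1.330×10⁻⁷ − 4.655×10⁻⁸ = 8.643×10⁻⁸ m⁻¹.
a = 1.157×10⁷ m = 11570 km.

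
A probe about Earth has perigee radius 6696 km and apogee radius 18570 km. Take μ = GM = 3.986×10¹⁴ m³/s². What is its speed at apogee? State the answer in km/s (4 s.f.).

v ≈ 3.373 km/s

Semi-major axis a = (r_p + r_a)/2 = 12633 km = 1.263×10⁷ m.
Vis-viva: v² = μ(2/r − 1/a) = 3.986×10¹⁴ × (1.077×10⁻⁷ − 7.916×10⁻⁸) = 1.138×10⁷ m²/s².
v = 3373 m/s = 3.373 km/s.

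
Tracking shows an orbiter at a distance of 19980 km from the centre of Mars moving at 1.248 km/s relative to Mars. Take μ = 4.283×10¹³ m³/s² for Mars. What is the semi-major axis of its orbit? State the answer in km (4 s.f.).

a ≈ 15690 km

r = 1.998×10⁷ m.
Specific orbital energy ε = v²/2 − μ/r = (1248)²/2 − 4.283×10¹³/1.998×10⁷ = -1.365×10⁶ J/kg.
Since ε = −μ/(2a), a = −μ/(2ε) = 1.569×10⁷ m = 15690 km.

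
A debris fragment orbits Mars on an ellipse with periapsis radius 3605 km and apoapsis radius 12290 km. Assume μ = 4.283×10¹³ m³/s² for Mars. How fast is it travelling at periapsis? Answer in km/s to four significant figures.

v ≈ 4.286 km/s

Semi-major axis a = (r_p + r_a)/2 = 7947.5 km = 7.948×10⁶ m.
Vis-viva: v² = μ(2/r − 1/a) = 4.283×10¹³ × (5.548×10⁻⁷ − 1.258×10⁻⁷) = 1.837×10⁷ m²/s².
v = 4286 m/s = 4.286 km/s.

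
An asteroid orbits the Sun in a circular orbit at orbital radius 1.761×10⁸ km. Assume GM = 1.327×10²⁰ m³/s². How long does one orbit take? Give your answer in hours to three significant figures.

T ≈ 11200 hours

r = 1.761×10⁸ km = 1.761×10¹¹ m.
Kepler's third law: T = 2π√(r³/μ) = 2π√((1.761×10¹¹)³ / 1.327×10²⁰).
r³/μ = 4.115×10¹³ s², so T = 2π × 6.415×10⁶ = 4.031×10⁷ s.
Converting: 4.031×10⁷ s ÷ 3600 = 11200 hours.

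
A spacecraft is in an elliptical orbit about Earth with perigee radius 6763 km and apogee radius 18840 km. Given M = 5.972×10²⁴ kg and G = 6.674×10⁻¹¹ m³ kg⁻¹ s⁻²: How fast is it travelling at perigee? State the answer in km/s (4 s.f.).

μ = GM = 6.674×10⁻¹¹ × 5.972×10²⁴ = 3.986×10¹⁴ m³/s².
Semi-major axis a = (r_p + r_a)/2 = 12802 km = 1.280×10⁷ m.
Vis-viva: v² = μ(2/r − 1/a) = 3.986×10¹⁴ × (2.957×10⁻⁷ − 7.812×10⁻⁸) = 8.673×10⁷ m²/s².
v = 9313 m/s = 9.313 km/s.

v ≈ 9.313 km/s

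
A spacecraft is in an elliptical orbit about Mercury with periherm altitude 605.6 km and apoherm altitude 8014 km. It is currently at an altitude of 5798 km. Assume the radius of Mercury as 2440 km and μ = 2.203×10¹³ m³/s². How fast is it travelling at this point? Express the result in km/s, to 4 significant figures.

r_p = 2440 + 605.6 = 3045.6 km = 3.0456×10⁶ m.
r_a = 2440 + 8014 = 10454 km = 1.0454×10⁷ m.
r = 2440 + 5798 = 8238.0 km = 8.238×10⁶ m.
Semi-major axis a = (r_p + r_a)/2 = 6749.8 km = 6.750×10⁶ m.
Vis-viva: v² = μ(2/r − 1/a) = 2.203×10¹³ × (2.428×10⁻⁷ − 1.482×10⁻⁷) = 2.085×10⁶ m²/s².
v = 1444 m/s = 1.444 km/s.

v ≈ 1.444 km/s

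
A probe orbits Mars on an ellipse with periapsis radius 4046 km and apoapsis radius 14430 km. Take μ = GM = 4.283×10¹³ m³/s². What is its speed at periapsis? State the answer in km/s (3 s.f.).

v ≈ 4.07 km/s

Semi-major axis a = (r_p + r_a)/2 = 9238.0 km = 9.238×10⁶ m.
Vis-viva: v² = μ(2/r − 1/a) = 4.283×10¹³ × (4.943×10⁻⁷ − 1.082×10⁻⁷) = 1.654×10⁷ m²/s².
v = 4066 m/s = 4.066 km/s.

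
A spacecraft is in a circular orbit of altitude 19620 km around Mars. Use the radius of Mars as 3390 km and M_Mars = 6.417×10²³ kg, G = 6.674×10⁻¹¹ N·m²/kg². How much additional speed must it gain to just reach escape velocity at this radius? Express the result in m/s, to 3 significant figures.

μ = GM = 6.674×10⁻¹¹ × 6.417×10²³ = 4.283×10¹³ m³/s².
r = 3390 + 19620 = 23010 km = 2.3010×10⁷ m.
Circular speed v_c = √(μ/r) = 1364 m/s.
Escape speed v_esc = √(2μ/r) = √2 × v_c = 1929 m/s.
Δv = v_esc − v_c = 565.1 m/s.

Δv ≈ 565 m/s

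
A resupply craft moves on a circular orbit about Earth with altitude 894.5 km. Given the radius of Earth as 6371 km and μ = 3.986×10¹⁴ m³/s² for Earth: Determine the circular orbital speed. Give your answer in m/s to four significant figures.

r = 6371 + 894.5 = 7265.5 km = 7.2655×10⁶ m.
For a circular orbit v = √(μ/r) = √(3.986×10¹⁴ / 7.266×10⁶) = √(5.486×10⁷) = 7407 m/s.

v ≈ 7407 m/s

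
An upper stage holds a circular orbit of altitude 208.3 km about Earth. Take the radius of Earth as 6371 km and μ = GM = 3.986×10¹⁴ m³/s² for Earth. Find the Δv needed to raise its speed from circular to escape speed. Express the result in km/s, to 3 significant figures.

Δv ≈ 3.22 km/s

r = 6371 + 208.3 = 6579.3 km = 6.5793×10⁶ m.
Circular speed v_c = √(μ/r) = 7784 m/s.
Escape speed v_esc = √(2μ/r) = √2 × v_c = 11010 m/s.
Δv = v_esc − v_c = 3224 m/s = 3.224 km/s.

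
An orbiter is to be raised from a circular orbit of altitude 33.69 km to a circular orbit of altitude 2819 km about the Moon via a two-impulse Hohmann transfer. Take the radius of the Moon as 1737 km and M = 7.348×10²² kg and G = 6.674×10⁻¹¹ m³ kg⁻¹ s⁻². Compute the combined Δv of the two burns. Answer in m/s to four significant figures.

Δv_total ≈ 594.3 m/s

μ = GM = 6.674×10⁻¹¹ × 7.348×10²² = 4.904×10¹² m³/s².
r₁ = 1737 + 33.69 = 1770.7 km = 1.7707×10⁶ m.
r₂ = 1737 + 2819 = 4556.0 km = 4.5560×10⁶ m.
Transfer ellipse a_t = (r₁ + r₂)/2 = 3.163×10⁶ m.
At r₁: circular v_c1 = √(μ/r₁) = 1664 m/s; transfer-perilune v_p = √[μ(2/r₁ − 1/a_t)] = 1997 m/s.
Δv₁ = v_p − v_c1 = 333.0 m/s.
At r₂: circular v_c2 = √(μ/r₂) = 1037 m/s; transfer-apolune v_a = √[μ(2/r₂ − 1/a_t)] = 776.2 m/s.
Δv₂ = v_c2 − v_a = 261.3 m/s.
Total Δv = Δv₁ + Δv₂ = 594.3 m/s.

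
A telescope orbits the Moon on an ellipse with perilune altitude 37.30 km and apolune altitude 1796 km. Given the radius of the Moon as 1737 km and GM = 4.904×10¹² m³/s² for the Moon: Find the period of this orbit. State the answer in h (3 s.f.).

r_p = 1737 + 37.30 = 1774.3 km = 1.7743×10⁶ m.
r_a = 1737 + 1796 = 3533.0 km = 3.5330×10⁶ m.
Semi-major axis a = (r_p + r_a)/2 = (1774.3 + 3533.0)/2 = 2653.7 km = 2.654×10⁶ m.
By Kepler's third law T = 2π√(a³/μ) = 2π × 1.952×10³ = 1.227×10⁴ s.
= 3.407 h.

T ≈ 3.41 h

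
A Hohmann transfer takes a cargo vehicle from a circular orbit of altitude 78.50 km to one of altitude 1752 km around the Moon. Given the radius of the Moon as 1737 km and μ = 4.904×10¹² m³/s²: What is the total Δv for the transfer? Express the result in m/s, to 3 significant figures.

r₁ = 1737 + 78.50 = 1815.5 km = 1.8155×10⁶ m.
r₂ = 1737 + 1752 = 3489.0 km = 3.4890×10⁶ m.
Transfer ellipse a_t = (r₁ + r₂)/2 = 2.652×10⁶ m.
At r₁: circular v_c1 = √(μ/r₁) = 1644 m/s; transfer-perilune v_p = √[μ(2/r₁ − 1/a_t)] = 1885 m/s.
Δv₁ = v_p − v_c1 = 241.5 m/s.
At r₂: circular v_c2 = √(μ/r₂) = 1186 m/s; transfer-apolune v_a = √[μ(2/r₂ − 1/a_t)] = 980.9 m/s.
Δv₂ = v_c2 − v_a = 204.7 m/s.
Total Δv = Δv₁ + Δv₂ = 446.2 m/s.

Δv_total ≈ 446 m/s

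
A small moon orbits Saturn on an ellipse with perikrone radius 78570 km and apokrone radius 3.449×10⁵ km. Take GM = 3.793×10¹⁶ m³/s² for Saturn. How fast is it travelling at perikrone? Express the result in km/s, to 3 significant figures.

v ≈ 28.0 km/s

Semi-major axis a = (r_p + r_a)/2 = 2.1174×10⁵ km = 2.117×10⁸ m.
Vis-viva: v² = μ(2/r − 1/a) = 3.793×10¹⁶ × (2.546×10⁻⁸ − 4.723×10⁻⁹) = 7.864×10⁸ m²/s².
v = 28040 m/s = 28.04 km/s.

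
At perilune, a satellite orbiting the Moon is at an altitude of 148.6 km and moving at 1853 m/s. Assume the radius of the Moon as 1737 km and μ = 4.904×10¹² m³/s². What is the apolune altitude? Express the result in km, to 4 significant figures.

apolune altitude ≈ 1925 km

r_p = 1737 + 148.6 = 1885.6 km = 1.886×10⁶ m.
Specific energy ε = v²/2 − μ/r = -8.840×10⁵ J/kg, so a = −μ/(2ε) = 2.774×10⁶ m.
The apsides satisfy r_p + r_a = 2a, so the apolune radius is 2a − r_p = 3.662×10⁶ m = 3662.2 km.
Apolune altitude = 3662.2 − 1737 = 1925.2 km.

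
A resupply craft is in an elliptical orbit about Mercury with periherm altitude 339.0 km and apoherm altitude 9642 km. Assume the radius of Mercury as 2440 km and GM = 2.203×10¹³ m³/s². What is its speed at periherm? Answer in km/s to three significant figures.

r_p = 2440 + 339.0 = 2779.0 km = 2.7790×10⁶ m.
r_a = 2440 + 9642 = 12082 km = 1.2082×10⁷ m.
Semi-major axis a = (r_p + r_a)/2 = 7430.5 km = 7.430×10⁶ m.
Vis-viva: v² = μ(2/r − 1/a) = 2.203×10¹³ × (7.197×10⁻⁷ − 1.346×10⁻⁷) = 1.289×10⁷ m²/s².
v = 3590 m/s = 3.590 km/s.

v ≈ 3.59 km/s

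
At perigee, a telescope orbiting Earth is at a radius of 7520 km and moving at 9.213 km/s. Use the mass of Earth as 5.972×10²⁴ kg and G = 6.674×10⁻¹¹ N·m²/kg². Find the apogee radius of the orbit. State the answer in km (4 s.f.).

μ = GM = 6.674×10⁻¹¹ × 5.972×10²⁴ = 3.986×10¹⁴ m³/s².
r_p = 7.520×10⁶ m.
Specific energy ε = v²/2 − μ/r = -1.056×10⁷ J/kg, so a = −μ/(2ε) = 1.887×10⁷ m.
The apsides satisfy r_p + r_a = 2a, so the apogee radius is 2a − r_p = 3.022×10⁷ m = 30217 km.

apogee radius ≈ 30220 km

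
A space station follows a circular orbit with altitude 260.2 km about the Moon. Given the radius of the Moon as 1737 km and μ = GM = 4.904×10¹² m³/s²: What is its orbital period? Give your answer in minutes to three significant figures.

T ≈ 133 minutes

r = 1737 + 260.2 = 1997.2 km = 1.9972×10⁶ m.
Kepler's third law: T = 2π√(r³/μ) = 2π√((1.997×10⁶)³ / 4.904×10¹²).
r³/μ = 1.624×10⁶ s², so T = 2π × 1.275×10³ = 8.008×10³ s.
Converting: 8.008×10³ s ÷ 60.00 = 133.5 minutes.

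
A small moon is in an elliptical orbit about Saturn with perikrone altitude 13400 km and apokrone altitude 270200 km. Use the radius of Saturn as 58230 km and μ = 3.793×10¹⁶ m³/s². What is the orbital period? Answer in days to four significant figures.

r_p = 58230 + 13400 = 71630 km = 7.1630×10⁷ m.
r_a = 58230 + 270200 = 328430 km = 3.2843×10⁸ m.
Semi-major axis a = (r_p + r_a)/2 = (71630 + 3.2843×10⁵)/2 = 2.0003×10⁵ km = 2.000×10⁸ m.
By Kepler's third law T = 2π√(a³/μ) = 2π × 1.453×10⁴ = 9.127×10⁴ s.
= 1.056 days.

T ≈ 1.056 days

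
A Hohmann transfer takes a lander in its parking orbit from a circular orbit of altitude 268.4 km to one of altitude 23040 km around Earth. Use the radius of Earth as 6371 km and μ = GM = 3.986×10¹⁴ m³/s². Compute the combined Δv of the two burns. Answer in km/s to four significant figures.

r₁ = 6371 + 268.4 = 6639.4 km = 6.6394×10⁶ m.
r₂ = 6371 + 23040 = 29411 km = 2.9411×10⁷ m.
Transfer ellipse a_t = (r₁ + r₂)/2 = 1.803×10⁷ m.
At r₁: circular v_c1 = √(μ/r₁) = 7748 m/s; transfer-perigee v_p = √[μ(2/r₁ − 1/a_t)] = 9897 m/s.
Δv₁ = v_p − v_c1 = 2149 m/s.
At r₂: circular v_c2 = √(μ/r₂) = 3681 m/s; transfer-apogee v_a = √[μ(2/r₂ − 1/a_t)] = 2234 m/s.
Δv₂ = v_c2 − v_a = 1447 m/s.
Total Δv = Δv₁ + Δv₂ = 3596 m/s = 3.596 km/s.

Δv_total ≈ 3.596 km/s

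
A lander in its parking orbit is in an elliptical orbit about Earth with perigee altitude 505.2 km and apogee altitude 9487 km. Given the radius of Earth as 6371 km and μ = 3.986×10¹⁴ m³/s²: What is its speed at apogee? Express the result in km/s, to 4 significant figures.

v ≈ 3.899 km/s

r_p = 6371 + 505.2 = 6876.2 km = 6.8762×10⁶ m.
r_a = 6371 + 9487 = 15858 km = 1.5858×10⁷ m.
Semi-major axis a = (r_p + r_a)/2 = 11367 km = 1.137×10⁷ m.
Vis-viva: v² = μ(2/r − 1/a) = 3.986×10¹⁴ × (1.261×10⁻⁷ − 8.797×10⁻⁸) = 1.521×10⁷ m²/s².
v = 3899 m/s = 3.899 km/s.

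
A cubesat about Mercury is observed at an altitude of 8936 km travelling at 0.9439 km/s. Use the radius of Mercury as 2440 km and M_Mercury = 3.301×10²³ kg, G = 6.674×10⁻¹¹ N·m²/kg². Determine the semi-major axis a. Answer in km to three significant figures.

μ = GM = 6.674×10⁻¹¹ × 3.301×10²³ = 2.203×10¹³ m³/s².
r = 2440 + 8936 = 11376 km = 1.138×10⁷ m.
Specific orbital energy ε = v²/2 − μ/r = (943.9)²/2 − 2.203×10¹³/1.138×10⁷ = -1.491×10⁶ J/kg.
Since ε = −μ/(2a), a = −μ/(2ε) = 7.387×10⁶ m = 7387.3 km.

a ≈ 7390 km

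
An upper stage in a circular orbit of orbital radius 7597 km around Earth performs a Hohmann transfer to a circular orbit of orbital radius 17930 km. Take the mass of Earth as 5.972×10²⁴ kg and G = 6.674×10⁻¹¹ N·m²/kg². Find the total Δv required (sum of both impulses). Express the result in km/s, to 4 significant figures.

μ = GM = 6.674×10⁻¹¹ × 5.972×10²⁴ = 3.986×10¹⁴ m³/s².
r₁ = 7597 km = 7.597×10⁶ m.
r₂ = 17930 km = 1.793×10⁷ m.
Transfer ellipse a_t = (r₁ + r₂)/2 = 1.276×10⁷ m.
At r₁: circular v_c1 = √(μ/r₁) = 7243 m/s; transfer-perigee v_p = √[μ(2/r₁ − 1/a_t)] = 8585 m/s.
Δv₁ = v_p − v_c1 = 1342 m/s.
At r₂: circular v_c2 = √(μ/r₂) = 4715 m/s; transfer-apogee v_a = √[μ(2/r₂ − 1/a_t)] = 3637 m/s.
Δv₂ = v_c2 − v_a = 1077 m/s.
Total Δv = Δv₁ + Δv₂ = 2419 m/s = 2.419 km/s.

Δv_total ≈ 2.419 km/s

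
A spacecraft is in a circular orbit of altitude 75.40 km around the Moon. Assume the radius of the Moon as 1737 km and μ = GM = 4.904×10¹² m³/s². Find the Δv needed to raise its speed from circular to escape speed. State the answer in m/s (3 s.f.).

Δv ≈ 681 m/s

r = 1737 + 75.40 = 1812.4 km = 1.8124×10⁶ m.
Circular speed v_c = √(μ/r) = 1645 m/s.
Escape speed v_esc = √(2μ/r) = √2 × v_c = 2326 m/s.
Δv = v_esc − v_c = 681.4 m/s.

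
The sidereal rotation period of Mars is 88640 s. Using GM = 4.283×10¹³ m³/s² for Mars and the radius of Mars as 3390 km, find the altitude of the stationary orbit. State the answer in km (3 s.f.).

A synchronous orbit has period T, so by Kepler's third law a = (μT²/4π²)^(1/3).
μT²/4π² = 4.283×10¹³ × (8.864×10⁴)² / 39.48 = 8.524×10²¹ m³.
a = 2.043×10⁷ m = 20428 km.
Altitude h = a − R = 20428 − 3390 = 17038 km.

h_sync ≈ 17000 km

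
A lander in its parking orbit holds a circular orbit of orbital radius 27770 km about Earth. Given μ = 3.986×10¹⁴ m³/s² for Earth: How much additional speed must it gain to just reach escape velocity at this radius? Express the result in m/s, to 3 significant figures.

Δv ≈ 1570 m/s

r = 27770 km = 2.777×10⁷ m.
Circular speed v_c = √(μ/r) = 3789 m/s.
Escape speed v_esc = √(2μ/r) = √2 × v_c = 5358 m/s.
Δv = v_esc − v_c = 1569 m/s.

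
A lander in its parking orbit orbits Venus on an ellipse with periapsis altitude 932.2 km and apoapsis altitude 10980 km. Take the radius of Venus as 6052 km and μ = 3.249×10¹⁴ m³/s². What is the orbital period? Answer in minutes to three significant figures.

r_p = 6052 + 932.2 = 6984.2 km = 6.9842×10⁶ m.
r_a = 6052 + 10980 = 17032 km = 1.7032×10⁷ m.
Semi-major axis a = (r_p + r_a)/2 = (6984.2 + 17032)/2 = 12008 km = 1.201×10⁷ m.
By Kepler's third law T = 2π√(a³/μ) = 2π × 2.309×10³ = 1.450×10⁴ s.
= 241.7 minutes.

T ≈ 242 minutes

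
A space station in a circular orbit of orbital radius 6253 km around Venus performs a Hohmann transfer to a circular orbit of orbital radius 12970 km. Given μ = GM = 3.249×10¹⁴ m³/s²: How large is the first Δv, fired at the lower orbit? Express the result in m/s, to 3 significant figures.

Δv ≈ 1170 m/s

r₁ = 6253 km = 6.253×10⁶ m.
r₂ = 12970 km = 1.297×10⁷ m.
Transfer ellipse a_t = (r₁ + r₂)/2 = 9.612×10⁶ m.
At r₁: circular v_c1 = √(μ/r₁) = 7208 m/s; transfer-periapsis v_p = √[μ(2/r₁ − 1/a_t)] = 8373 m/s.
Δv₁ = v_p − v_c1 = 1165 m/s.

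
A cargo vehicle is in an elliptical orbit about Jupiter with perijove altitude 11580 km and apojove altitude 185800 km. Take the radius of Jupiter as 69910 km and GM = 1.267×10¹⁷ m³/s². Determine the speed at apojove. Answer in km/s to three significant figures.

v ≈ 15.5 km/s

r_p = 69910 + 11580 = 81490 km = 8.1490×10⁷ m.
r_a = 69910 + 185800 = 255710 km = 2.5571×10⁸ m.
Semi-major axis a = (r_p + r_a)/2 = 1.6860×10⁵ km = 1.686×10⁸ m.
Vis-viva: v² = μ(2/r − 1/a) = 1.267×10¹⁷ × (7.821×10⁻⁹ − 5.931×10⁻⁹) = 2.395×10⁸ m²/s².
v = 15480 m/s = 15.48 km/s.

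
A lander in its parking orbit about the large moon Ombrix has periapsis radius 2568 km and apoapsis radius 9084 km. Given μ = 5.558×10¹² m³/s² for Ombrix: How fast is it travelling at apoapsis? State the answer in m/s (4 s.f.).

Semi-major axis a = (r_p + r_a)/2 = 5826.0 km = 5.826×10⁶ m.
Vis-viva: v² = μ(2/r − 1/a) = 5.558×10¹² × (2.202×10⁻⁷ − 1.716×10⁻⁷) = 2.697×10⁵ m²/s².
v = 519.3 m/s.

v ≈ 519.3 m/s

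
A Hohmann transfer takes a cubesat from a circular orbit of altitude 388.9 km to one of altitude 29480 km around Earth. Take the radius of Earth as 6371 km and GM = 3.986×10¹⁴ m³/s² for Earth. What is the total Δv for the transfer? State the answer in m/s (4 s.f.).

r₁ = 6371 + 388.9 = 6759.9 km = 6.7599×10⁶ m.
r₂ = 6371 + 29480 = 35851 km = 3.5851×10⁷ m.
Transfer ellipse a_t = (r₁ + r₂)/2 = 2.131×10⁷ m.
At r₁: circular v_c1 = √(μ/r₁) = 7679 m/s; transfer-perigee v_p = √[μ(2/r₁ − 1/a_t)] = 9961 m/s.
Δv₁ = v_p − v_c1 = 2282 m/s.
At r₂: circular v_c2 = √(μ/r₂) = 3334 m/s; transfer-apogee v_a = √[μ(2/r₂ − 1/a_t)] = 1878 m/s.
Δv₂ = v_c2 − v_a = 1456 m/s.
Total Δv = Δv₁ + Δv₂ = 3738 m/s.

Δv_total ≈ 3738 m/s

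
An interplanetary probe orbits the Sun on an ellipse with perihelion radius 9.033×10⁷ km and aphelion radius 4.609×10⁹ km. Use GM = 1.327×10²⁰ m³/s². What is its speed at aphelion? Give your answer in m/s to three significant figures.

Semi-major axis a = (r_p + r_a)/2 = 2.3497×10⁹ km = 2.350×10¹² m.
Vis-viva: v² = μ(2/r − 1/a) = 1.327×10²⁰ × (4.339×10⁻¹³ − 4.256×10⁻¹³) = 1.107×10⁶ m²/s².
v = 1052 m/s.

v ≈ 1050 m/s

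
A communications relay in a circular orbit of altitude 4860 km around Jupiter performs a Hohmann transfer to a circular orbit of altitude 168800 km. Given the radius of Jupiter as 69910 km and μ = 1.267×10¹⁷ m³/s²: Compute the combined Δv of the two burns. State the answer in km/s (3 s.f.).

Δv_total ≈ 16.8 km/s

r₁ = 69910 + 4860 = 74770 km = 7.4770×10⁷ m.
r₂ = 69910 + 168800 = 238710 km = 2.3871×10⁸ m.
Transfer ellipse a_t = (r₁ + r₂)/2 = 1.567×10⁸ m.
At r₁: circular v_c1 = √(μ/r₁) = 41160 m/s; transfer-perijove v_p = √[μ(2/r₁ − 1/a_t)] = 50800 m/s.
Δv₁ = v_p − v_c1 = 9636 m/s.
At r₂: circular v_c2 = √(μ/r₂) = 23040 m/s; transfer-apojove v_a = √[μ(2/r₂ − 1/a_t)] = 15910 m/s.
Δv₂ = v_c2 − v_a = 7126 m/s.
Total Δv = Δv₁ + Δv₂ = 16760 m/s = 16.76 km/s.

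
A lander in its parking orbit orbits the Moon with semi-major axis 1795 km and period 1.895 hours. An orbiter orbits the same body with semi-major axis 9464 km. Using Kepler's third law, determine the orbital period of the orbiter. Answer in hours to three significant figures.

Kepler's third law: T² ∝ a³, so T₂ = T₁ (a₂/a₁)^(3/2).
a₂/a₁ = 5.272, (a₂/a₁)^(3/2) = 12.11.
T₂ = 1.895 × 12.11 = 22.94 hours.

T₂ ≈ 22.9 hours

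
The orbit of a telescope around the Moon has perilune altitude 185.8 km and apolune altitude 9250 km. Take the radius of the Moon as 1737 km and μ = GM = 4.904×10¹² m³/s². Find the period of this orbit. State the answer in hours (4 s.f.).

T ≈ 12.93 hours

r_p = 1737 + 185.8 = 1922.8 km = 1.9228×10⁶ m.
r_a = 1737 + 9250 = 10987 km = 1.0987×10⁷ m.
Semi-major axis a = (r_p + r_a)/2 = (1922.8 + 10987)/2 = 6454.9 km = 6.455×10⁶ m.
By Kepler's third law T = 2π√(a³/μ) = 2π × 7.406×10³ = 4.653×10⁴ s.
= 12.93 hours.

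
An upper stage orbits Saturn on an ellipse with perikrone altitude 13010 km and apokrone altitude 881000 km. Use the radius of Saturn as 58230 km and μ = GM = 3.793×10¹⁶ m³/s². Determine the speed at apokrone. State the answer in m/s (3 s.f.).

v ≈ 2390 m/s

r_p = 58230 + 13010 = 71240 km = 7.1240×10⁷ m.
r_a = 58230 + 881000 = 939230 km = 9.3923×10⁸ m.
Semi-major axis a = (r_p + r_a)/2 = 5.0524×10⁵ km = 5.052×10⁸ m.
Vis-viva: v² = μ(2/r − 1/a) = 3.793×10¹⁶ × (2.129×10⁻⁹ − 1.979×10⁻⁹) = 5.694×10⁶ m²/s².
v = 2386 m/s.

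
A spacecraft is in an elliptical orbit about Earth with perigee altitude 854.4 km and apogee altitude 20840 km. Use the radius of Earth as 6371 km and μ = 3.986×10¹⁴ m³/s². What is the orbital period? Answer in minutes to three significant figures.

r_p = 6371 + 854.4 = 7225.4 km = 7.2254×10⁶ m.
r_a = 6371 + 20840 = 27211 km = 2.7211×10⁷ m.
Semi-major axis a = (r_p + r_a)/2 = (7225.4 + 27211)/2 = 17218 km = 1.722×10⁷ m.
By Kepler's third law T = 2π√(a³/μ) = 2π × 3.579×10³ = 2.248×10⁴ s.
= 374.7 minutes.

T ≈ 375 minutes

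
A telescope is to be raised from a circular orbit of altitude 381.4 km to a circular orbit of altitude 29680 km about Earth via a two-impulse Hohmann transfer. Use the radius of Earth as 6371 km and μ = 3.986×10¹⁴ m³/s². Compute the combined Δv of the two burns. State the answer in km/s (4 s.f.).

r₁ = 6371 + 381.4 = 6752.4 km = 6.7524×10⁶ m.
r₂ = 6371 + 29680 = 36051 km = 3.6051×10⁷ m.
Transfer ellipse a_t = (r₁ + r₂)/2 = 2.140×10⁷ m.
At r₁: circular v_c1 = √(μ/r₁) = 7683 m/s; transfer-perigee v_p = √[μ(2/r₁ − 1/a_t)] = 9972 m/s.
Δv₁ = v_p − v_c1 = 2289 m/s.
At r₂: circular v_c2 = √(μ/r₂) = 3325 m/s; transfer-apogee v_a = √[μ(2/r₂ − 1/a_t)] = 1868 m/s.
Δv₂ = v_c2 − v_a = 1457 m/s.
Total Δv = Δv₁ + Δv₂ = 3746 m/s = 3.746 km/s.

Δv_total ≈ 3.746 km/s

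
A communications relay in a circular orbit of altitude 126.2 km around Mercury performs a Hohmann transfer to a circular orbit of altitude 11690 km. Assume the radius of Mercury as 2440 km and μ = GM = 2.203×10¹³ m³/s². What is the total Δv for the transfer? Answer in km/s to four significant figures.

Δv_total ≈ 1.438 km/s

r₁ = 2440 + 126.2 = 2566.2 km = 2.5662×10⁶ m.
r₂ = 2440 + 11690 = 14130 km = 1.4130×10⁷ m.
Transfer ellipse a_t = (r₁ + r₂)/2 = 8.348×10⁶ m.
At r₁: circular v_c1 = √(μ/r₁) = 2930 m/s; transfer-periherm v_p = √[μ(2/r₁ − 1/a_t)] = 3812 m/s.
Δv₁ = v_p − v_c1 = 881.9 m/s.
At r₂: circular v_c2 = √(μ/r₂) = 1249 m/s; transfer-apoherm v_a = √[μ(2/r₂ − 1/a_t)] = 692.3 m/s.
Δv₂ = v_c2 − v_a = 556.3 m/s.
Total Δv = Δv₁ + Δv₂ = 1438 m/s = 1.438 km/s.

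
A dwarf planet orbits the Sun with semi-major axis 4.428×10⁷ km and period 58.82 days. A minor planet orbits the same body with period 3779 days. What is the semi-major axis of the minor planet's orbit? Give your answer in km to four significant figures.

Kepler's third law: a³ ∝ T², so a₂ = a₁ (T₂/T₁)^(2/3).
T₂/T₁ = 64.25, (T₂/T₁)^(2/3) = 16.04.
a₂ = 4.428×10⁷ × 16.04 = 7.103×10⁸ km.

a₂ ≈ 7.103×10⁸ km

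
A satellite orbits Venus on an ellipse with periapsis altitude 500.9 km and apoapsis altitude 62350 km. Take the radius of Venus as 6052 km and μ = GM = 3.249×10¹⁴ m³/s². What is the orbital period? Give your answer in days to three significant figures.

T ≈ 0.926 days

r_p = 6052 + 500.9 = 6552.9 km = 6.5529×10⁶ m.
r_a = 6052 + 62350 = 68402 km = 6.8402×10⁷ m.
Semi-major axis a = (r_p + r_a)/2 = (6552.9 + 68402)/2 = 37477 km = 3.748×10⁷ m.
By Kepler's third law T = 2π√(a³/μ) = 2π × 1.273×10⁴ = 7.998×10⁴ s.
= 0.9256 days.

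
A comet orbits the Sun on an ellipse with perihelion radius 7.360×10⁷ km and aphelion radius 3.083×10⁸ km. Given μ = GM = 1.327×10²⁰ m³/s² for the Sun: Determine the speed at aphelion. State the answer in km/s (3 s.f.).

Semi-major axis a = (r_p + r_a)/2 = 1.9095×10⁸ km = 1.910×10¹¹ m.
Vis-viva: v² = μ(2/r − 1/a) = 1.327×10²⁰ × (6.487×10⁻¹² − 5.237×10⁻¹²) = 1.659×10⁸ m²/s².
v = 12880 m/s = 12.88 km/s.

v ≈ 12.9 km/s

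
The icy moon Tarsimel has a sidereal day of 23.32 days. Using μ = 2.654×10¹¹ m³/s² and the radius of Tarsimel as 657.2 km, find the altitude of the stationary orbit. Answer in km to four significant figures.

T = 23.32 days = 2.015×10⁶ s.
A synchronous orbit has period T, so by Kepler's third law a = (μT²/4π²)^(1/3).
μT²/4π² = 2.654×10¹¹ × (2.015×10⁶)² / 39.48 = 2.729×10²² m³.
a = 3.011×10⁷ m = 30108 km.
Altitude h = a − R = 30108 − 657.2 = 29450 km.

h_sync ≈ 29450 km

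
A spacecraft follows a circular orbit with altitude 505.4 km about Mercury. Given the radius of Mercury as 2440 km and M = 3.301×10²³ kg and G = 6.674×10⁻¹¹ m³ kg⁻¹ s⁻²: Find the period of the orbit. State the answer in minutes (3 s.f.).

T ≈ 113 minutes

μ = GM = 6.674×10⁻¹¹ × 3.301×10²³ = 2.203×10¹³ m³/s².
r = 2440 + 505.4 = 2945.4 km = 2.9454×10⁶ m.
Kepler's third law: T = 2π√(r³/μ) = 2π√((2.945×10⁶)³ / 2.203×10¹³).
r³/μ = 1.160×10⁶ s², so T = 2π × 1.077×10³ = 6.767×10³ s.
Converting: 6.767×10³ s ÷ 60.00 = 112.8 minutes.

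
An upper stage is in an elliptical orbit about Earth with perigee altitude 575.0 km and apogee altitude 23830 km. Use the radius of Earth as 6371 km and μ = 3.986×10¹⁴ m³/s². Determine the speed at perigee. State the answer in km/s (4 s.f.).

v ≈ 9.660 km/s

r_p = 6371 + 575.0 = 6946.0 km = 6.9460×10⁶ m.
r_a = 6371 + 23830 = 30201 km = 3.0201×10⁷ m.
Semi-major axis a = (r_p + r_a)/2 = 18574 km = 1.857×10⁷ m.
Vis-viva: v² = μ(2/r − 1/a) = 3.986×10¹⁴ × (2.879×10⁻⁷ − 5.384×10⁻⁸) = 9.331×10⁷ m²/s².
v = 9660 m/s = 9.660 km/s.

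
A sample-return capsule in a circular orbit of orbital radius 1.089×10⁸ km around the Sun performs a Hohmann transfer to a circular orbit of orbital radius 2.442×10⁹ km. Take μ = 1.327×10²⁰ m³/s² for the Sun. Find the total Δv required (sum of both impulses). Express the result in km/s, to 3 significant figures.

Δv_total ≈ 18.6 km/s

r₁ = 1.089×10⁸ km = 1.089×10¹¹ m.
r₂ = 2.442×10⁹ km = 2.442×10¹² m.
Transfer ellipse a_t = (r₁ + r₂)/2 = 1.275×10¹² m.
At r₁: circular v_c1 = √(μ/r₁) = 34910 m/s; transfer-perihelion v_p = √[μ(2/r₁ − 1/a_t)] = 48300 m/s.
Δv₁ = v_p − v_c1 = 13390 m/s.
At r₂: circular v_c2 = √(μ/r₂) = 7372 m/s; transfer-aphelion v_a = √[μ(2/r₂ − 1/a_t)] = 2154 m/s.
Δv₂ = v_c2 − v_a = 5218 m/s.
Total Δv = Δv₁ + Δv₂ = 18610 m/s = 18.61 km/s.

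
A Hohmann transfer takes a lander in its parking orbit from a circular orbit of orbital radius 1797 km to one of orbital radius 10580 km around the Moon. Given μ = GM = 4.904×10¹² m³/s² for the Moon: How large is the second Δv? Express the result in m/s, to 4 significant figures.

r₁ = 1797 km = 1.797×10⁶ m.
r₂ = 10580 km = 1.058×10⁷ m.
Transfer ellipse a_t = (r₁ + r₂)/2 = 6.188×10⁶ m.
At r₁: circular v_c1 = √(μ/r₁) = 1652 m/s; transfer-perilune v_p = √[μ(2/r₁ − 1/a_t)] = 2160 m/s.
At r₂: circular v_c2 = √(μ/r₂) = 680.8 m/s; transfer-apolune v_a = √[μ(2/r₂ − 1/a_t)] = 366.9 m/s.
Δv₂ = v_c2 − v_a = 313.9 m/s.

Δv ≈ 313.9 m/s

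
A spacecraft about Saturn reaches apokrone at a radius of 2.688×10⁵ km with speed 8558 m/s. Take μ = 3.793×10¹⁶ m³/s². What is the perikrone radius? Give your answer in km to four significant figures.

perikrone radius ≈ 94200 km

r_a = 2.688×10⁸ m.
Specific energy ε = v²/2 − μ/r = -1.045×10⁸ J/kg, so a = −μ/(2ε) = 1.815×10⁸ m.
The apsides satisfy r_p + r_a = 2a, so the perikrone radius is 2a − r_a = 9.420×10⁷ m = 94205 km.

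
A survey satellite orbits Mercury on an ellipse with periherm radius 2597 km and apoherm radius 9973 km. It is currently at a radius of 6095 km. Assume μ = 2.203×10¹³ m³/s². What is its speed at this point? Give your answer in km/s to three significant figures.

Semi-major axis a = (r_p + r_a)/2 = 6285.0 km = 6.285×10⁶ m.
Vis-viva: v² = μ(2/r − 1/a) = 2.203×10¹³ × (3.281×10⁻⁷ − 1.591×10⁻⁷) = 3.724×10⁶ m²/s².
v = 1930 m/s = 1.930 km/s.

v ≈ 1.93 km/s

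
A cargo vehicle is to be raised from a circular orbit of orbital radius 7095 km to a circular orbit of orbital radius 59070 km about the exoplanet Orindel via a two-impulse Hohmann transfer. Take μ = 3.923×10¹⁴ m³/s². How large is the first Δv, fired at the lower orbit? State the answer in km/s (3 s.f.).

Δv ≈ 2.50 km/s

r₁ = 7095 km = 7.095×10⁶ m.
r₂ = 59070 km = 5.907×10⁷ m.
Transfer ellipse a_t = (r₁ + r₂)/2 = 3.308×10⁷ m.
At r₁: circular v_c1 = √(μ/r₁) = 7436 m/s; transfer-periapsis v_p = √[μ(2/r₁ − 1/a_t)] = 9936 m/s.
Δv₁ = v_p − v_c1 = 2500 m/s.
= 2.500 km/s.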